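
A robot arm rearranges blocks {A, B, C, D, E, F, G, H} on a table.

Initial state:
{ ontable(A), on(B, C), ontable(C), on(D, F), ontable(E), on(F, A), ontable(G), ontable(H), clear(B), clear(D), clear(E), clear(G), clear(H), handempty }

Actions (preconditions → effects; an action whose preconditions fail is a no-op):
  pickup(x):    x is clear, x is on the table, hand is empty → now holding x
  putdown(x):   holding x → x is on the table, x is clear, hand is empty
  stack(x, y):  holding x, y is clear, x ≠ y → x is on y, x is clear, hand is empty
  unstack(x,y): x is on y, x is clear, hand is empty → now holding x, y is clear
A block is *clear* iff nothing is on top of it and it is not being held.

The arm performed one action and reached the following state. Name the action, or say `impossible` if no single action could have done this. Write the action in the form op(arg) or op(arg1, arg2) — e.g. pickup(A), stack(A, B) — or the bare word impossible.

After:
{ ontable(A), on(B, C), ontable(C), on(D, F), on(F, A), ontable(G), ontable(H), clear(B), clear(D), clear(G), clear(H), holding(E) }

pickup(E)

target: towers=[A/F/D; C/B; G; H] holding=E
         pickup(G) → towers=[A/F/D; C/B; E; H] holding=G
         pickup(E) → towers=[A/F/D; C/B; G; H] holding=E  ← match
         pickup(H) → towers=[A/F/D; C/B; E; G] holding=H
     unstack(B, C) → towers=[A/F/D; C; E; G; H] holding=B
     unstack(D, F) → towers=[A/F; C/B; E; G; H] holding=D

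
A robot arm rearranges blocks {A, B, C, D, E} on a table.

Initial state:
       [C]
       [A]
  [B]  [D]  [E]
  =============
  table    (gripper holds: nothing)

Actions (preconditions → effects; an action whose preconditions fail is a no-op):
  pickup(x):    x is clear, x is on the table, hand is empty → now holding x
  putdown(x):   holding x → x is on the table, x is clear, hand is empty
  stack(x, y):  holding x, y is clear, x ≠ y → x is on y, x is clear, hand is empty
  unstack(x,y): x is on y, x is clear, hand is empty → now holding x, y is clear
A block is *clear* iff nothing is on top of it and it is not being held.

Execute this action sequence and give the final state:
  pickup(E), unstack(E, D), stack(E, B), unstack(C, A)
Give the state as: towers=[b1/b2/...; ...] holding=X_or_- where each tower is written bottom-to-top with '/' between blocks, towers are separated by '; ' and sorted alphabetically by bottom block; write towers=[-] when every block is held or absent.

towers=[B/E; D/A] holding=C

step 1 (pickup(E)): towers=[B; D/A/C] holding=E
step 2 (unstack(E, D)) [no-op]: towers=[B; D/A/C] holding=E
step 3 (stack(E, B)): towers=[B/E; D/A/C] holding=-
step 4 (unstack(C, A)): towers=[B/E; D/A] holding=C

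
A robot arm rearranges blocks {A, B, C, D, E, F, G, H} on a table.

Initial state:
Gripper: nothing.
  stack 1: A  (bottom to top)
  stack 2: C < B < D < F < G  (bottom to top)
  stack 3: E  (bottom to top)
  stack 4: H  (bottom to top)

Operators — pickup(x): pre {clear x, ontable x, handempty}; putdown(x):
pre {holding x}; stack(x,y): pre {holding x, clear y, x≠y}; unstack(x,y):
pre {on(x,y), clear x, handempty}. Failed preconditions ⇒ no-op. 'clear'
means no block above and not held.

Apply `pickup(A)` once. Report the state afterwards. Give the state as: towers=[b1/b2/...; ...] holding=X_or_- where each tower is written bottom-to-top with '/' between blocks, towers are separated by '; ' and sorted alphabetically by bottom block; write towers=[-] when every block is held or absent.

towers=[C/B/D/F/G; E; H] holding=A

before: towers=[A; C/B/D/F/G; E; H] holding=-
pre[pickup(A)]: clear(A) ✓, ontable(A) ✓, handempty ✓
all met → apply pickup(A)
after:  towers=[C/B/D/F/G; E; H] holding=A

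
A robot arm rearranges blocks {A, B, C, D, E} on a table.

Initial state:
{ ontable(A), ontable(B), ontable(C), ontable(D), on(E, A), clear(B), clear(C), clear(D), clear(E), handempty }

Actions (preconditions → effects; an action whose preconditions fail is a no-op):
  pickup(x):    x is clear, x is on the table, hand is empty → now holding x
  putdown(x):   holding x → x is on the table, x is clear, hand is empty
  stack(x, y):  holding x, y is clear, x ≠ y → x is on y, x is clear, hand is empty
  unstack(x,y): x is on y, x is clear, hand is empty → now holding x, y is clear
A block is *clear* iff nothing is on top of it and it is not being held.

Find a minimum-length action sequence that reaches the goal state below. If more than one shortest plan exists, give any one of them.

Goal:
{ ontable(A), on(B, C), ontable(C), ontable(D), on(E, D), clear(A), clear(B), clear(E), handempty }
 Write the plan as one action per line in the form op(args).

step 1 (pickup(B)): towers=[A/E; C; D] holding=B
step 2 (stack(B, C)): towers=[A/E; C/B; D] holding=-
step 3 (unstack(E, A)): towers=[A; C/B; D] holding=E
step 4 (stack(E, D)): towers=[A; C/B; D/E] holding=-
goal check: towers=[A; C/B; D/E] holding=- — reached (length 4, optimal by BFS)

pickup(B)
stack(B, C)
unstack(E, A)
stack(E, D)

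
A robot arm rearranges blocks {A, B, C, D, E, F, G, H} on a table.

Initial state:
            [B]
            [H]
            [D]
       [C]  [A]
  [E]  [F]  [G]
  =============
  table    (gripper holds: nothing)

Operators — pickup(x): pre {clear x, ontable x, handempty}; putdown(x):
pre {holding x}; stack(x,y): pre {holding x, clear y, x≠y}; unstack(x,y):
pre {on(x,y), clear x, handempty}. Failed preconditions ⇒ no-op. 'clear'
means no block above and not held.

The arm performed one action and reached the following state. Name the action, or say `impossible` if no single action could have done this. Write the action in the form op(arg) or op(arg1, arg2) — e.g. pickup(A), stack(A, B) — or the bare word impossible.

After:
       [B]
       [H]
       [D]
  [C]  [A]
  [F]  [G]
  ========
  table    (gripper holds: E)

pickup(E)

target: towers=[F/C; G/A/D/H/B] holding=E
         pickup(E) → towers=[F/C; G/A/D/H/B] holding=E  ← match
     unstack(B, H) → towers=[E; F/C; G/A/D/H] holding=B
     unstack(C, F) → towers=[E; F; G/A/D/H/B] holding=C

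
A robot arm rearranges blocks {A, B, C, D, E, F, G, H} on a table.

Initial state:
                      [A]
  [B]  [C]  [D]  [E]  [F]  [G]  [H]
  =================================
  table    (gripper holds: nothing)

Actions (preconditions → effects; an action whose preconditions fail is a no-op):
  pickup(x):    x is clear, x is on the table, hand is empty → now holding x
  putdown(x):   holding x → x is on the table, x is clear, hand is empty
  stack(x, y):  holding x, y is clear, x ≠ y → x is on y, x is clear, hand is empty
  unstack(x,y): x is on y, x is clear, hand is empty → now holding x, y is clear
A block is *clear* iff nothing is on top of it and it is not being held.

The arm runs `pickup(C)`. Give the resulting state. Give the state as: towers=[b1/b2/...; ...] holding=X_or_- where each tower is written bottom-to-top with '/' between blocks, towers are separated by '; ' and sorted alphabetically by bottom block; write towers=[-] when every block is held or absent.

before: towers=[B; C; D; E; F/A; G; H] holding=-
pre[pickup(C)]: clear(C) ok, ontable(C) ok, handempty ok
all met → apply pickup(C)
after:  towers=[B; D; E; F/A; G; H] holding=C

towers=[B; D; E; F/A; G; H] holding=C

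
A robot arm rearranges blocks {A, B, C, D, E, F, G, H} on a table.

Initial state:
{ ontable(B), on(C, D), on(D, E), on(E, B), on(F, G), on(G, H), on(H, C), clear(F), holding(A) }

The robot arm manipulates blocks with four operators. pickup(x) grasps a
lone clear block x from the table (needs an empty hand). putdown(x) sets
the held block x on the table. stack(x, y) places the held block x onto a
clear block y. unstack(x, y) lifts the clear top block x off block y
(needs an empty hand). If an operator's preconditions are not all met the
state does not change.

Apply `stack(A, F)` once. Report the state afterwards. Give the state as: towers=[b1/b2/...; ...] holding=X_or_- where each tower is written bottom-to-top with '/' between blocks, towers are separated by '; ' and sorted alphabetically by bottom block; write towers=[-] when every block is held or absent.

before: towers=[B/E/D/C/H/G/F] holding=A
pre[stack(A, F)]: holding(A) ok, clear(F) ok, A≠F ok
all met → apply stack(A, F)
after:  towers=[B/E/D/C/H/G/F/A] holding=-

towers=[B/E/D/C/H/G/F/A] holding=-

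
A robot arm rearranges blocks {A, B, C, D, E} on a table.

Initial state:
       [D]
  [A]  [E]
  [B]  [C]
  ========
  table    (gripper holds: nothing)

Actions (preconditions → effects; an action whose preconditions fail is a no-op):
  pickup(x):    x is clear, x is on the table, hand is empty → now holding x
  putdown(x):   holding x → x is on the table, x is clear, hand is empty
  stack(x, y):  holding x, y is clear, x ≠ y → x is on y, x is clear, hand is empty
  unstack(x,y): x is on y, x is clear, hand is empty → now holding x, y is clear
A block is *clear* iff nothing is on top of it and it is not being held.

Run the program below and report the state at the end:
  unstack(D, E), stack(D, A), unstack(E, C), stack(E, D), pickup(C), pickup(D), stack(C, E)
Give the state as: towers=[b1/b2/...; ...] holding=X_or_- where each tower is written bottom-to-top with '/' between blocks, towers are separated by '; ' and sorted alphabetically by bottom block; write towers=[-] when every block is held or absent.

step 1 (unstack(D, E)): towers=[B/A; C/E] holding=D
step 2 (stack(D, A)): towers=[B/A/D; C/E] holding=-
step 3 (unstack(E, C)): towers=[B/A/D; C] holding=E
step 4 (stack(E, D)): towers=[B/A/D/E; C] holding=-
step 5 (pickup(C)): towers=[B/A/D/E] holding=C
step 6 (pickup(D)) [no-op]: towers=[B/A/D/E] holding=C
step 7 (stack(C, E)): towers=[B/A/D/E/C] holding=-

towers=[B/A/D/E/C] holding=-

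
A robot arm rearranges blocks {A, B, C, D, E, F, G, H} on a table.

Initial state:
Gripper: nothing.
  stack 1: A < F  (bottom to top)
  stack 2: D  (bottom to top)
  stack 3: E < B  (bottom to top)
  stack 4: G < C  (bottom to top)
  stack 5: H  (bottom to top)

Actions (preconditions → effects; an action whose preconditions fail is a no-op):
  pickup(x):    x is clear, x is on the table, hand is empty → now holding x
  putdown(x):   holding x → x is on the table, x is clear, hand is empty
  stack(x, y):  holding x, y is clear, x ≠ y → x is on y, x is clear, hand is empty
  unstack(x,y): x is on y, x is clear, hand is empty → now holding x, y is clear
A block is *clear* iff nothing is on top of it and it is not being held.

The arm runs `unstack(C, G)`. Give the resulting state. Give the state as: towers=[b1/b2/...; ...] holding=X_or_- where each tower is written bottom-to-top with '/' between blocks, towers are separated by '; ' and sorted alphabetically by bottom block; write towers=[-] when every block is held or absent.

towers=[A/F; D; E/B; G; H] holding=C

before: towers=[A/F; D; E/B; G/C; H] holding=-
pre[unstack(C, G)]: on(C,G) ✓, clear(C) ✓, handempty ✓
all met → apply unstack(C, G)
after:  towers=[A/F; D; E/B; G; H] holding=C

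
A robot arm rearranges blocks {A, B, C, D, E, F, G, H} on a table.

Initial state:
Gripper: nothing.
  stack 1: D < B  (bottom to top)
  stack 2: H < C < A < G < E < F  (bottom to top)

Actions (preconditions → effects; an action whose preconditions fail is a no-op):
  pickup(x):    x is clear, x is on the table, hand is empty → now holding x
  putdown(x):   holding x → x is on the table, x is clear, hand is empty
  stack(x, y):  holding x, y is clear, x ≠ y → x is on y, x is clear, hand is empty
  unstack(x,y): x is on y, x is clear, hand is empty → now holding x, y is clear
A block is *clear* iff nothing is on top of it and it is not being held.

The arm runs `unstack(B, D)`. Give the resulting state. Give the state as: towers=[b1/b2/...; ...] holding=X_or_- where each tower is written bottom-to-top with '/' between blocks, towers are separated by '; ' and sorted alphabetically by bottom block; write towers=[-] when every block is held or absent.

before: towers=[D/B; H/C/A/G/E/F] holding=-
pre[unstack(B, D)]: on(B,D) yes, clear(B) yes, handempty yes
all met → apply unstack(B, D)
after:  towers=[D; H/C/A/G/E/F] holding=B

towers=[D; H/C/A/G/E/F] holding=B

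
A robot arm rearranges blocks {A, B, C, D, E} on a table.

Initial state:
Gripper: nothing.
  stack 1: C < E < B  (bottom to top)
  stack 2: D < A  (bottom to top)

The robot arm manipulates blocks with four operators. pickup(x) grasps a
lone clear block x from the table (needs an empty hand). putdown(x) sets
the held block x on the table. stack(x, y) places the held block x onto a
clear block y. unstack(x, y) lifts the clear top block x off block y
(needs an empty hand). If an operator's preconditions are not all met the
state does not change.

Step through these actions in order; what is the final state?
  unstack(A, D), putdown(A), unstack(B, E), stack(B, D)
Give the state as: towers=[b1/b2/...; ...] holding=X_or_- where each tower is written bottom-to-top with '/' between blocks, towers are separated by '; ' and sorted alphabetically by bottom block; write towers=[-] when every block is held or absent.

step 1 (unstack(A, D)): towers=[C/E/B; D] holding=A
step 2 (putdown(A)): towers=[A; C/E/B; D] holding=-
step 3 (unstack(B, E)): towers=[A; C/E; D] holding=B
step 4 (stack(B, D)): towers=[A; C/E; D/B] holding=-

towers=[A; C/E; D/B] holding=-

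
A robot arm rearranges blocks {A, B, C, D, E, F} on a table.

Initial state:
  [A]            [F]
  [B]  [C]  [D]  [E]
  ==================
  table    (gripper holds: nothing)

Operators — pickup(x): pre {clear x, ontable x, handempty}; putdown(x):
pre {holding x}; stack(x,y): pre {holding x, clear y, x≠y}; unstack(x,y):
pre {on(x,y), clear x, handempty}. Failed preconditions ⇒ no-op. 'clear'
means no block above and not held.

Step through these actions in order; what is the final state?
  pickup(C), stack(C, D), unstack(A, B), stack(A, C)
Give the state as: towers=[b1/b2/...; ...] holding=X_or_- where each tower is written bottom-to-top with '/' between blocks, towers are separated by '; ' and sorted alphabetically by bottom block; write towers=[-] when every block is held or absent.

towers=[B; D/C/A; E/F] holding=-

step 1 (pickup(C)): towers=[B/A; D; E/F] holding=C
step 2 (stack(C, D)): towers=[B/A; D/C; E/F] holding=-
step 3 (unstack(A, B)): towers=[B; D/C; E/F] holding=A
step 4 (stack(A, C)): towers=[B; D/C/A; E/F] holding=-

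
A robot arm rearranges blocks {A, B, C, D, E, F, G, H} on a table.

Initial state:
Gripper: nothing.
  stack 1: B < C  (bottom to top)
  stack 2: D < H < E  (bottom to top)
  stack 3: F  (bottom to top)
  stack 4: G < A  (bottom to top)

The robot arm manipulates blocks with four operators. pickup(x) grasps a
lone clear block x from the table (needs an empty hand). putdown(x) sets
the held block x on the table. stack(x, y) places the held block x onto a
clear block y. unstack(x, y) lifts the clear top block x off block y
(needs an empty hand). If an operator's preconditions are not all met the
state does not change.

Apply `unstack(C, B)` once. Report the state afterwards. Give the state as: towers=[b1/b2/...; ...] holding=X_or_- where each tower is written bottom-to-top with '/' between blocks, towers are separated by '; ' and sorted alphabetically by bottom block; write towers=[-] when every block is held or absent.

towers=[B; D/H/E; F; G/A] holding=C

before: towers=[B/C; D/H/E; F; G/A] holding=-
pre[unstack(C, B)]: on(C,B) ✓, clear(C) ✓, handempty ✓
all met → apply unstack(C, B)
after:  towers=[B; D/H/E; F; G/A] holding=C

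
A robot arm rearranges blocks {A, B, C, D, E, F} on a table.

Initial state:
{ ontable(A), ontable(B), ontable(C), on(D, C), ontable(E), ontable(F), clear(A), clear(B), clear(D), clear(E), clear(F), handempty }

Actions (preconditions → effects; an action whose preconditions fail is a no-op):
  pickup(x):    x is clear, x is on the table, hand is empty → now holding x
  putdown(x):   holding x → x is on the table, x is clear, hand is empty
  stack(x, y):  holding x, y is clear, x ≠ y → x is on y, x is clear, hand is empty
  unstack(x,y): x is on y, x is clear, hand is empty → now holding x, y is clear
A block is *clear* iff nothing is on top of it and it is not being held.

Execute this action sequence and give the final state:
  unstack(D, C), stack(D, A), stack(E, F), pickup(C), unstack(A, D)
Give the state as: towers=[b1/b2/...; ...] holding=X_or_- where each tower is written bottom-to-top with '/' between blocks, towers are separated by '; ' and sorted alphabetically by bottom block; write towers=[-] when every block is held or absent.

step 1 (unstack(D, C)): towers=[A; B; C; E; F] holding=D
step 2 (stack(D, A)): towers=[A/D; B; C; E; F] holding=-
step 3 (stack(E, F)) [no-op]: towers=[A/D; B; C; E; F] holding=-
step 4 (pickup(C)): towers=[A/D; B; E; F] holding=C
step 5 (unstack(A, D)) [no-op]: towers=[A/D; B; E; F] holding=C

towers=[A/D; B; E; F] holding=C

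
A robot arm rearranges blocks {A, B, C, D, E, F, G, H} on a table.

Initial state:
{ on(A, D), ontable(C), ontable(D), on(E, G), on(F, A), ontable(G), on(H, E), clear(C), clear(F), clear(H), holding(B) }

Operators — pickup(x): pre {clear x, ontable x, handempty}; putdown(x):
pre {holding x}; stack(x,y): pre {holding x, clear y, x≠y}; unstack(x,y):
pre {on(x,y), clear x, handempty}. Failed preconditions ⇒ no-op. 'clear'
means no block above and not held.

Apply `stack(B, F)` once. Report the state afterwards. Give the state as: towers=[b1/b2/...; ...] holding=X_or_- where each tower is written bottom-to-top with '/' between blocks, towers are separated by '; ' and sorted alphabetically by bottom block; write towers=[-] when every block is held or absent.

towers=[C; D/A/F/B; G/E/H] holding=-

before: towers=[C; D/A/F; G/E/H] holding=B
pre[stack(B, F)]: holding(B) ok, clear(F) ok, B≠F ok
all met → apply stack(B, F)
after:  towers=[C; D/A/F/B; G/E/H] holding=-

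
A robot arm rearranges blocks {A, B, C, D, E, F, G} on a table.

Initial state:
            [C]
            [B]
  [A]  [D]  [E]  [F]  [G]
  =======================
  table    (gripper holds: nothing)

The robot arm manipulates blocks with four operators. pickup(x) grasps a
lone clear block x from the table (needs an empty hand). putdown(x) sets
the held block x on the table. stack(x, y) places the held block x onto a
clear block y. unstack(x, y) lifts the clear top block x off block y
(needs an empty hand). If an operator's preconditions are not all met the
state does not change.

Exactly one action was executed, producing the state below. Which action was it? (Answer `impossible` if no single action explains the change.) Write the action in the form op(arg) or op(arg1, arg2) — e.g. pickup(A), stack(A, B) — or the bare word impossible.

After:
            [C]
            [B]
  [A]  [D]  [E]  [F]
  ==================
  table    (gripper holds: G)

target: towers=[A; D; E/B/C; F] holding=G
         pickup(F) → towers=[A; D; E/B/C; G] holding=F
         pickup(G) → towers=[A; D; E/B/C; F] holding=G  ← match
         pickup(D) → towers=[A; E/B/C; F; G] holding=D
         pickup(A) → towers=[D; E/B/C; F; G] holding=A
     unstack(C, B) → towers=[A; D; E/B; F; G] holding=C

pickup(G)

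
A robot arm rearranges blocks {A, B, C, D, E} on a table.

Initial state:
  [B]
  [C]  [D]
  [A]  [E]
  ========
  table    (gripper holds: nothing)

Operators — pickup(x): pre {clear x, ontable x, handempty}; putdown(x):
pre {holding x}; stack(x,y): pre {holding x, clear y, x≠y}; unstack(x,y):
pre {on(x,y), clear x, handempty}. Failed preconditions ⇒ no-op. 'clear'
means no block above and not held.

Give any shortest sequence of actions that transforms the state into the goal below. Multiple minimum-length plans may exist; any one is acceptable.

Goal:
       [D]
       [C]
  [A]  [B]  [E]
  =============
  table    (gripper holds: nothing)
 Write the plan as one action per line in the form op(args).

step 1 (unstack(B, C)): towers=[A/C; E/D] holding=B
step 2 (putdown(B)): towers=[A/C; B; E/D] holding=-
step 3 (unstack(C, A)): towers=[A; B; E/D] holding=C
step 4 (stack(C, B)): towers=[A; B/C; E/D] holding=-
step 5 (unstack(D, E)): towers=[A; B/C; E] holding=D
step 6 (stack(D, C)): towers=[A; B/C/D; E] holding=-
goal check: towers=[A; B/C/D; E] holding=- — reached (length 6, optimal by BFS)

unstack(B, C)
putdown(B)
unstack(C, A)
stack(C, B)
unstack(D, E)
stack(D, C)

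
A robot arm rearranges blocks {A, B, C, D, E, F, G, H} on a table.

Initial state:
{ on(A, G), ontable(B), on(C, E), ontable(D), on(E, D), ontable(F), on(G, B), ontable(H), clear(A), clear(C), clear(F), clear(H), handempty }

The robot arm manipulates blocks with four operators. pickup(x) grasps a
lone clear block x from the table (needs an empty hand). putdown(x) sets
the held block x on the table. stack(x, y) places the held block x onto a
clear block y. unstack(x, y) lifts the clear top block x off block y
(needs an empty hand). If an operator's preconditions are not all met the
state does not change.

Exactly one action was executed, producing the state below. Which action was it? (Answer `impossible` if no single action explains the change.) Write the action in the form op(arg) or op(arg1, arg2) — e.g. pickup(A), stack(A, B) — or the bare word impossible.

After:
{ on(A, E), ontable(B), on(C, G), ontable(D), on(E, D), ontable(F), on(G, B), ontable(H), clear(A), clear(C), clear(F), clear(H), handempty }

impossible

target: towers=[B/G/C; D/E/A; F; H] holding=-
     unstack(A, G) → towers=[B/G; D/E/C; F; H] holding=A
         pickup(H) → towers=[B/G/A; D/E/C; F] holding=H
         pickup(F) → towers=[B/G/A; D/E/C; H] holding=F
     unstack(C, E) → towers=[B/G/A; D/E; F; H] holding=C
none of the 4 applicable actions match → impossible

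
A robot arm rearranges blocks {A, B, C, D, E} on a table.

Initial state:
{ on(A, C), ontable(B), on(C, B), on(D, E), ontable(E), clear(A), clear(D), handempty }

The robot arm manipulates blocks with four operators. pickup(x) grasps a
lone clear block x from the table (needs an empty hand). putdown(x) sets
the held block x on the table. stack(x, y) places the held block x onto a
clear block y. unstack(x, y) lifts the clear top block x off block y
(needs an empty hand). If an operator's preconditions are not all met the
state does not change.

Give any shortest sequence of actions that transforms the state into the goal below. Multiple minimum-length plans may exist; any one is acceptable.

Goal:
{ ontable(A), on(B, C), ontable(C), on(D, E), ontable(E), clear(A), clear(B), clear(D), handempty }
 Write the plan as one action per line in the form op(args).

unstack(A, C)
putdown(A)
unstack(C, B)
putdown(C)
pickup(B)
stack(B, C)

step 1 (unstack(A, C)): towers=[B/C; E/D] holding=A
step 2 (putdown(A)): towers=[A; B/C; E/D] holding=-
step 3 (unstack(C, B)): towers=[A; B; E/D] holding=C
step 4 (putdown(C)): towers=[A; B; C; E/D] holding=-
step 5 (pickup(B)): towers=[A; C; E/D] holding=B
step 6 (stack(B, C)): towers=[A; C/B; E/D] holding=-
goal check: towers=[A; C/B; E/D] holding=- — reached (length 6, optimal by BFS)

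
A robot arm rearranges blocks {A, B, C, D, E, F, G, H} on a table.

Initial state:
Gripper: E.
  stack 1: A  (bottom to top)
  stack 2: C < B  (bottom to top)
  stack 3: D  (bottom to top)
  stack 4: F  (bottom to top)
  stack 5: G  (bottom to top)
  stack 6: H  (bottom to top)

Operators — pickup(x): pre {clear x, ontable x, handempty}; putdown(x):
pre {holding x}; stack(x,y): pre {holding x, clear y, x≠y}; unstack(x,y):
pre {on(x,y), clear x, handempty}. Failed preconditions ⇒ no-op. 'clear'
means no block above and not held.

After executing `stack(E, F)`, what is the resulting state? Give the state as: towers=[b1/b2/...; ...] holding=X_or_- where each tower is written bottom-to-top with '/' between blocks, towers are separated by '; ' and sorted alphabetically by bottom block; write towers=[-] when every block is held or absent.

towers=[A; C/B; D; F/E; G; H] holding=-

before: towers=[A; C/B; D; F; G; H] holding=E
pre[stack(E, F)]: holding(E) yes, clear(F) yes, E≠F yes
all met → apply stack(E, F)
after:  towers=[A; C/B; D; F/E; G; H] holding=-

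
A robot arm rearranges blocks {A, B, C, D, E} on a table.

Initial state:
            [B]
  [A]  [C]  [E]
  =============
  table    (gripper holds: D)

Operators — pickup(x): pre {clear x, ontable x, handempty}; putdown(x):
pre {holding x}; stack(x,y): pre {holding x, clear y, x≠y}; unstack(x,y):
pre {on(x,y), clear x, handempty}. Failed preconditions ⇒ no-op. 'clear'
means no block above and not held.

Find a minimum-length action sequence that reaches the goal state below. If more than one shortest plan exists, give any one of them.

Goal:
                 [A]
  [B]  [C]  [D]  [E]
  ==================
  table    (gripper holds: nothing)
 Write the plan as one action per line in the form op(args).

step 1 (putdown(D)): towers=[A; C; D; E/B] holding=-
step 2 (unstack(B, E)): towers=[A; C; D; E] holding=B
step 3 (putdown(B)): towers=[A; B; C; D; E] holding=-
step 4 (pickup(A)): towers=[B; C; D; E] holding=A
step 5 (stack(A, E)): towers=[B; C; D; E/A] holding=-
goal check: towers=[B; C; D; E/A] holding=- — reached (length 5, optimal by BFS)

putdown(D)
unstack(B, E)
putdown(B)
pickup(A)
stack(A, E)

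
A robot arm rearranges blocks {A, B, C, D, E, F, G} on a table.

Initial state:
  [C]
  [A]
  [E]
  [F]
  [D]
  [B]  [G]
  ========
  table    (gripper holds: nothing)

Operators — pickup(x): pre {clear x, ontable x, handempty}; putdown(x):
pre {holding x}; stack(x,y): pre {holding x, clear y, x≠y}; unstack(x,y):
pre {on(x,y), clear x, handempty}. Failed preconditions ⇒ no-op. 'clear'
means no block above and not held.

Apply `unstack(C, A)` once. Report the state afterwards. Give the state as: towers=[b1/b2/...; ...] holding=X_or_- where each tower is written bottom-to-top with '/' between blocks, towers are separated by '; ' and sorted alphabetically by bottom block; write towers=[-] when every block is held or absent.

before: towers=[B/D/F/E/A/C; G] holding=-
pre[unstack(C, A)]: on(C,A) ok, clear(C) ok, handempty ok
all met → apply unstack(C, A)
after:  towers=[B/D/F/E/A; G] holding=C

towers=[B/D/F/E/A; G] holding=C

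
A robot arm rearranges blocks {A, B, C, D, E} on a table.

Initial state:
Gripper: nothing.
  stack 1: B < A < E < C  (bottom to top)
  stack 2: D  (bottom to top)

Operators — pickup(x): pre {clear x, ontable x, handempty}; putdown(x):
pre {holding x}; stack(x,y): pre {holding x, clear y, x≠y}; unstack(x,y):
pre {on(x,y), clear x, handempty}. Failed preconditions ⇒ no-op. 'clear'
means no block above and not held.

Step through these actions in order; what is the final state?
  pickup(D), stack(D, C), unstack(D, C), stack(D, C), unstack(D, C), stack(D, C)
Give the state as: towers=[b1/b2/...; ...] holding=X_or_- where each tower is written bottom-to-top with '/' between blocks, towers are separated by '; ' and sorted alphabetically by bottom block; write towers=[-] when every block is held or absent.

towers=[B/A/E/C/D] holding=-

step 1 (pickup(D)): towers=[B/A/E/C] holding=D
step 2 (stack(D, C)): towers=[B/A/E/C/D] holding=-
step 3 (unstack(D, C)): towers=[B/A/E/C] holding=D
step 4 (stack(D, C)): towers=[B/A/E/C/D] holding=-
step 5 (unstack(D, C)): towers=[B/A/E/C] holding=D
step 6 (stack(D, C)): towers=[B/A/E/C/D] holding=-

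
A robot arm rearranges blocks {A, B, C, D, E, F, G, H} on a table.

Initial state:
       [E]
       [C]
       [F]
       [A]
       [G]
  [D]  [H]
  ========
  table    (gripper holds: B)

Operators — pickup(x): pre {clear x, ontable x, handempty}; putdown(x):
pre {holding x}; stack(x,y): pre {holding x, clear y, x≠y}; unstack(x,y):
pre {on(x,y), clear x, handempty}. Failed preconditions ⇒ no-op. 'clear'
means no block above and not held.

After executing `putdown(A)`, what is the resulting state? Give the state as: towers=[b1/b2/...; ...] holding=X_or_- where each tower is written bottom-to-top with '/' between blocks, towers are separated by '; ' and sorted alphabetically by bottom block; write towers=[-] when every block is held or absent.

before: towers=[D; H/G/A/F/C/E] holding=B
pre[putdown(A)]: holding(A) fail
holding(A) unmet → putdown(A) is a no-op
after:  towers=[D; H/G/A/F/C/E] holding=B

towers=[D; H/G/A/F/C/E] holding=B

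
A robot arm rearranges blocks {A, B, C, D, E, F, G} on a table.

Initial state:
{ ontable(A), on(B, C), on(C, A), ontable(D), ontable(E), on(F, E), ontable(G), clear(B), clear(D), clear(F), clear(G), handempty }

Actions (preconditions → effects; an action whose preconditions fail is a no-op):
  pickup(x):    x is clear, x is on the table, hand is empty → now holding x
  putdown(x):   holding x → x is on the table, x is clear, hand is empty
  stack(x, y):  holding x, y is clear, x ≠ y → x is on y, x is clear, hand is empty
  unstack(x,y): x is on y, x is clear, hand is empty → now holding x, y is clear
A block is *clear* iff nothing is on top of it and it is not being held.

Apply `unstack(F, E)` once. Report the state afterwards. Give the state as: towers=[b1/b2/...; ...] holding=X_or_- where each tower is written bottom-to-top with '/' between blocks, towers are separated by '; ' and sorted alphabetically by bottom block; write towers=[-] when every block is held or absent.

towers=[A/C/B; D; E; G] holding=F

before: towers=[A/C/B; D; E/F; G] holding=-
pre[unstack(F, E)]: on(F,E) ✓, clear(F) ✓, handempty ✓
all met → apply unstack(F, E)
after:  towers=[A/C/B; D; E; G] holding=F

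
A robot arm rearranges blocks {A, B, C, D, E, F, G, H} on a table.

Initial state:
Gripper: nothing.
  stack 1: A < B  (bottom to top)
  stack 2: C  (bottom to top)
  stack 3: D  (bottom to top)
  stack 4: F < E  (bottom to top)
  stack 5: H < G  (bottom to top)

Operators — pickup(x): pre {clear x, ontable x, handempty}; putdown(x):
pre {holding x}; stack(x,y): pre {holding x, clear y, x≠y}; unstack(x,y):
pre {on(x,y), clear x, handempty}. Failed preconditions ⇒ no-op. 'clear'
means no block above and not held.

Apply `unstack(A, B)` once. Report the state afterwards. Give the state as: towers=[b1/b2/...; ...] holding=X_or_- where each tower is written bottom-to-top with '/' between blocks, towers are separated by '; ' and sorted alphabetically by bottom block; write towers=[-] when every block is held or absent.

before: towers=[A/B; C; D; F/E; H/G] holding=-
pre[unstack(A, B)]: on(A,B) no, clear(A) no, handempty yes
on(A,B), clear(A) unmet → unstack(A, B) is a no-op
after:  towers=[A/B; C; D; F/E; H/G] holding=-

towers=[A/B; C; D; F/E; H/G] holding=-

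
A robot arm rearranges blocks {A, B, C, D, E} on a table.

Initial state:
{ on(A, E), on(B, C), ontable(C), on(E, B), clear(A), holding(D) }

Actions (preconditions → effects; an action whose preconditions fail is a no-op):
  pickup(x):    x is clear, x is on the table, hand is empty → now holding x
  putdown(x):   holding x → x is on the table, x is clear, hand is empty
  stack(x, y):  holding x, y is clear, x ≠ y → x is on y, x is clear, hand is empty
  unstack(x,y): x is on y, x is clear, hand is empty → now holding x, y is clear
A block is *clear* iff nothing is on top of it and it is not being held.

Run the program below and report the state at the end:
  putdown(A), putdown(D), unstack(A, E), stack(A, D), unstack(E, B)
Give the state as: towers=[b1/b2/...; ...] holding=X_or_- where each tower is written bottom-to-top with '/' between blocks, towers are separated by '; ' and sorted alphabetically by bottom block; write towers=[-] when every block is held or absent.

towers=[C/B; D/A] holding=E

step 1 (putdown(A)) [no-op]: towers=[C/B/E/A] holding=D
step 2 (putdown(D)): towers=[C/B/E/A; D] holding=-
step 3 (unstack(A, E)): towers=[C/B/E; D] holding=A
step 4 (stack(A, D)): towers=[C/B/E; D/A] holding=-
step 5 (unstack(E, B)): towers=[C/B; D/A] holding=E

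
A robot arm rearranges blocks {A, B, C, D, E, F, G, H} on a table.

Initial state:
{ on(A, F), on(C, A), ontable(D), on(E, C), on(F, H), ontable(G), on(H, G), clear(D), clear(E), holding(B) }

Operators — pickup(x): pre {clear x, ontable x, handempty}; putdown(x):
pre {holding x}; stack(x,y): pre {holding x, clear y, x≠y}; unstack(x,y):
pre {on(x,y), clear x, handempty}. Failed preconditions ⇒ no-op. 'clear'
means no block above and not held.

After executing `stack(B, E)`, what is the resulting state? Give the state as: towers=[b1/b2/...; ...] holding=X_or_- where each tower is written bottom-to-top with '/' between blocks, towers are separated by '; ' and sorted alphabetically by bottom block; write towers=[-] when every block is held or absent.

towers=[D; G/H/F/A/C/E/B] holding=-

before: towers=[D; G/H/F/A/C/E] holding=B
pre[stack(B, E)]: holding(B) ok, clear(E) ok, B≠E ok
all met → apply stack(B, E)
after:  towers=[D; G/H/F/A/C/E/B] holding=-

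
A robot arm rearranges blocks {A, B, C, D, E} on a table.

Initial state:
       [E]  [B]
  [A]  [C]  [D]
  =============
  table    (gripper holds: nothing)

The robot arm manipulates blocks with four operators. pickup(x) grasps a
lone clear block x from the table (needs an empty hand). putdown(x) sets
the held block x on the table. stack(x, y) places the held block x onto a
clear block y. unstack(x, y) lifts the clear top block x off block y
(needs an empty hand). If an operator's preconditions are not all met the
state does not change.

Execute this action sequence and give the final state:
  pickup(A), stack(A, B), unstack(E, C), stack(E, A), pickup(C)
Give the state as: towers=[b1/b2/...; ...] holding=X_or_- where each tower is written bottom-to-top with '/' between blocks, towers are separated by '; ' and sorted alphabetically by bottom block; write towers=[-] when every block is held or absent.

towers=[D/B/A/E] holding=C

step 1 (pickup(A)): towers=[C/E; D/B] holding=A
step 2 (stack(A, B)): towers=[C/E; D/B/A] holding=-
step 3 (unstack(E, C)): towers=[C; D/B/A] holding=E
step 4 (stack(E, A)): towers=[C; D/B/A/E] holding=-
step 5 (pickup(C)): towers=[D/B/A/E] holding=C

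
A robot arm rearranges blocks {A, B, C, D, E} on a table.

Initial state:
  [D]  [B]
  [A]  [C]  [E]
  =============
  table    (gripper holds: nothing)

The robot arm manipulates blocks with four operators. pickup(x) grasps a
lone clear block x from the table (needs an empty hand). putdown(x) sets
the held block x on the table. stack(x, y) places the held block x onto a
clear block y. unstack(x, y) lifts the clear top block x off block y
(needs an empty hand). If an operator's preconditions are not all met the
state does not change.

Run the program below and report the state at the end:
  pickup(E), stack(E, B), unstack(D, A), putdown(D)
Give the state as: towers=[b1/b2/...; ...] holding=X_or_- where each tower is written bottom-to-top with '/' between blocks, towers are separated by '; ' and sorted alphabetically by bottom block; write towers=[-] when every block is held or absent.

step 1 (pickup(E)): towers=[A/D; C/B] holding=E
step 2 (stack(E, B)): towers=[A/D; C/B/E] holding=-
step 3 (unstack(D, A)): towers=[A; C/B/E] holding=D
step 4 (putdown(D)): towers=[A; C/B/E; D] holding=-

towers=[A; C/B/E; D] holding=-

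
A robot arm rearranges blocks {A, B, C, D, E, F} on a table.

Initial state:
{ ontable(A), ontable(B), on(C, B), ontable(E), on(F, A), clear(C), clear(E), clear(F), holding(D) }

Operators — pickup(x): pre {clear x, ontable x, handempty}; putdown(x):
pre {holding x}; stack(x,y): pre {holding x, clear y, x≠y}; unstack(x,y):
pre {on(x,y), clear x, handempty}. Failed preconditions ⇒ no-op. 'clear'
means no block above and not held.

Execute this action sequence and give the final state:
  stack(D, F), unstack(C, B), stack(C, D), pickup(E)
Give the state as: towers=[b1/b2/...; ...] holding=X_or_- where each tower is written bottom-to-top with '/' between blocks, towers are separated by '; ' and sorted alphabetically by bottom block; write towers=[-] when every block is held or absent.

towers=[A/F/D/C; B] holding=E

step 1 (stack(D, F)): towers=[A/F/D; B/C; E] holding=-
step 2 (unstack(C, B)): towers=[A/F/D; B; E] holding=C
step 3 (stack(C, D)): towers=[A/F/D/C; B; E] holding=-
step 4 (pickup(E)): towers=[A/F/D/C; B] holding=E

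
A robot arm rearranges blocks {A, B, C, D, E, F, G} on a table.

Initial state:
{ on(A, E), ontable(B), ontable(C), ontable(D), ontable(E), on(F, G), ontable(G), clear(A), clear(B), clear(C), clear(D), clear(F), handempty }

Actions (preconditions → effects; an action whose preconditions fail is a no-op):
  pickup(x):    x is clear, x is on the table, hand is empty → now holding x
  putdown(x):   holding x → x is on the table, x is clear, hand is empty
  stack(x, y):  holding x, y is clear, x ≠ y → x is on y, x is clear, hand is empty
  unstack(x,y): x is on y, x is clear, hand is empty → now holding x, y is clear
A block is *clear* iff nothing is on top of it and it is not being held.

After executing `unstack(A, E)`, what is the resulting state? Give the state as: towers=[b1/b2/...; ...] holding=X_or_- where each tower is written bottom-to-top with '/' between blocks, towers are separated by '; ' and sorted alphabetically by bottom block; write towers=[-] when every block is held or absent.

towers=[B; C; D; E; G/F] holding=A

before: towers=[B; C; D; E/A; G/F] holding=-
pre[unstack(A, E)]: on(A,E) yes, clear(A) yes, handempty yes
all met → apply unstack(A, E)
after:  towers=[B; C; D; E; G/F] holding=A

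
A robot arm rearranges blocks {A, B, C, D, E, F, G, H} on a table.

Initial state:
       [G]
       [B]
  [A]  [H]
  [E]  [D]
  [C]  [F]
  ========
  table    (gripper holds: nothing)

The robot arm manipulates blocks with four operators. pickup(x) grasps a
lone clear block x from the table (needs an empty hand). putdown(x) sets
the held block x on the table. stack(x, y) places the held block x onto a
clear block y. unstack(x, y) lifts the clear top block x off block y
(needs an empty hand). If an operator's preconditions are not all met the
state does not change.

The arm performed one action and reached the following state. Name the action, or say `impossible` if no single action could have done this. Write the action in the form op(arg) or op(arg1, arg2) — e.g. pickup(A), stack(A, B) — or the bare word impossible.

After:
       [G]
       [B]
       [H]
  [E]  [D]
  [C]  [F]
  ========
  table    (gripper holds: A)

target: towers=[C/E; F/D/H/B/G] holding=A
     unstack(G, B) → towers=[C/E/A; F/D/H/B] holding=G
     unstack(A, E) → towers=[C/E; F/D/H/B/G] holding=A  ← match

unstack(A, E)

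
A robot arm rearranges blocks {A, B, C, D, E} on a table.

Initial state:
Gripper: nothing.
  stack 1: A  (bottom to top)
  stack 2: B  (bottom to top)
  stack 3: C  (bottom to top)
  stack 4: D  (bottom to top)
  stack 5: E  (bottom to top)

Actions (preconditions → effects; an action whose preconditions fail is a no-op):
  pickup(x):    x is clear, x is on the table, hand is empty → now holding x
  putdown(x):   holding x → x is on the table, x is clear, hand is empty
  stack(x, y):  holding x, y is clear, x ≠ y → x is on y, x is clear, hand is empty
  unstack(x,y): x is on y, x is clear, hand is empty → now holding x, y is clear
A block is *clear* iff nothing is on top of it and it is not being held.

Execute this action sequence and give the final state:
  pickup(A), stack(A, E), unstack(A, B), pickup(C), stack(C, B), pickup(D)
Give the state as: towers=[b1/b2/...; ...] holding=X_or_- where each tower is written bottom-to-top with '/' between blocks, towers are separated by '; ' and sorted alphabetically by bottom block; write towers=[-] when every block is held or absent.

towers=[B/C; E/A] holding=D

step 1 (pickup(A)): towers=[B; C; D; E] holding=A
step 2 (stack(A, E)): towers=[B; C; D; E/A] holding=-
step 3 (unstack(A, B)) [no-op]: towers=[B; C; D; E/A] holding=-
step 4 (pickup(C)): towers=[B; D; E/A] holding=C
step 5 (stack(C, B)): towers=[B/C; D; E/A] holding=-
step 6 (pickup(D)): towers=[B/C; E/A] holding=D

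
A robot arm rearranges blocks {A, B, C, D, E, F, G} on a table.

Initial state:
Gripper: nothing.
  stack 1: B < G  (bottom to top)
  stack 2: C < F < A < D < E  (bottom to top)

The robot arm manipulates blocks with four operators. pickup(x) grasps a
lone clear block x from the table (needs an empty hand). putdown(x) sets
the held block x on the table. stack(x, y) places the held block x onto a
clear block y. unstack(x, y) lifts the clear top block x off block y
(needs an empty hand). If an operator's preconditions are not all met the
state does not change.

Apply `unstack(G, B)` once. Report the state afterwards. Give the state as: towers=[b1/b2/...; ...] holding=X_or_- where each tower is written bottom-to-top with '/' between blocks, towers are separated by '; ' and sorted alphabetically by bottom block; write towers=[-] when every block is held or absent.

towers=[B; C/F/A/D/E] holding=G

before: towers=[B/G; C/F/A/D/E] holding=-
pre[unstack(G, B)]: on(G,B) ok, clear(G) ok, handempty ok
all met → apply unstack(G, B)
after:  towers=[B; C/F/A/D/E] holding=G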